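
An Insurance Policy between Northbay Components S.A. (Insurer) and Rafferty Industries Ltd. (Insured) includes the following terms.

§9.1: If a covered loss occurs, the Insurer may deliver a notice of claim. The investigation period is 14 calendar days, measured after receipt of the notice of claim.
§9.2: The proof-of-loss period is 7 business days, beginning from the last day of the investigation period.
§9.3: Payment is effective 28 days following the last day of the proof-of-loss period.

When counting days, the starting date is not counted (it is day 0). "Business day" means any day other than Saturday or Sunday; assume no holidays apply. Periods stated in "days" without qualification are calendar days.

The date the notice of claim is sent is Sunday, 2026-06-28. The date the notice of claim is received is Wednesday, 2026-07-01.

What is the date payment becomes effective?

Adding 14 calendar days to 2026-07-01 gives 2026-07-15, which is the last day of the investigation period.
From Wednesday, 2026-07-15, 7 business days (Jul 16, Jul 17, Jul 20, Jul 21, Jul 22, Jul 23, Jul 24, skipping weekends) brings us to Friday, 2026-07-24, which is the last day of the proof-of-loss period.
The date payment becomes effective: 28 calendar days after 2026-07-24 is 2026-08-21.

2026-08-21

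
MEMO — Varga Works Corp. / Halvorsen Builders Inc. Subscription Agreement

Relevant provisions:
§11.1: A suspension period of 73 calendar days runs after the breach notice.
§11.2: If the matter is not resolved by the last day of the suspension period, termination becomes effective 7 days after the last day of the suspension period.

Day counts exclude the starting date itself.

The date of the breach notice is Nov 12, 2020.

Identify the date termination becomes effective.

Jan 31, 2021

Adding 73 calendar days to Nov 12, 2020 gives Jan 24, 2021, which is the last day of the suspension period.
Adding 7 calendar days to Jan 24, 2021 gives Jan 31, 2021, which is the date termination becomes effective.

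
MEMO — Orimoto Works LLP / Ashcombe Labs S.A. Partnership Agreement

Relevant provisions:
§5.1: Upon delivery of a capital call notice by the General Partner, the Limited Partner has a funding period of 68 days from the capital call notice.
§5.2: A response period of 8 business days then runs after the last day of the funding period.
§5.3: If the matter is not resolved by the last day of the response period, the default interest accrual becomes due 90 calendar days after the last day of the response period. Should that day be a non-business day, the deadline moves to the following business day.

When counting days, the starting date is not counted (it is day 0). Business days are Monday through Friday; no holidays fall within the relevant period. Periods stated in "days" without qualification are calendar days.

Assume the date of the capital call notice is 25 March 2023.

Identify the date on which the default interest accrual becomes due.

Adding 68 calendar days to 25 March 2023 gives 1 June 2023, which is the last day of the funding period.
From Thursday, 1 June 2023, 8 business days (Jun 2, Jun 5, Jun 6, Jun 7, Jun 8, Jun 9, Jun 12, Jun 13, skipping weekends) brings us to Tuesday, 13 June 2023, which is the last day of the response period.
Adding 90 calendar days to 13 June 2023 gives 11 September 2023, which is the date on which the default interest accrual becomes due. 11 September 2023 is a Monday, so no roll-forward applies.

11 September 2023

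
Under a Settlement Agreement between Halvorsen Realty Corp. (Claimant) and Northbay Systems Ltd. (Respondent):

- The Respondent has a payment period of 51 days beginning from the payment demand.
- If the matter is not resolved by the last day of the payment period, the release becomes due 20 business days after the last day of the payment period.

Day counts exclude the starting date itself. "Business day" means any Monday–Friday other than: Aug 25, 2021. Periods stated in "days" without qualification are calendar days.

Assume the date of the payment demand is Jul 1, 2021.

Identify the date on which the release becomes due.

Sep 20, 2021

Adding 51 calendar days to Jul 1, 2021 gives Aug 21, 2021, which is the last day of the payment period.
The date on which the release becomes due: 20 business days after Saturday, Aug 21, 2021, skipping weekends and the listed holiday on Aug 25 — Aug 23, Aug 24, Aug 26, Aug 27, …, Sep 16, Sep 17, Sep 20 — lands on Monday, Sep 20, 2021.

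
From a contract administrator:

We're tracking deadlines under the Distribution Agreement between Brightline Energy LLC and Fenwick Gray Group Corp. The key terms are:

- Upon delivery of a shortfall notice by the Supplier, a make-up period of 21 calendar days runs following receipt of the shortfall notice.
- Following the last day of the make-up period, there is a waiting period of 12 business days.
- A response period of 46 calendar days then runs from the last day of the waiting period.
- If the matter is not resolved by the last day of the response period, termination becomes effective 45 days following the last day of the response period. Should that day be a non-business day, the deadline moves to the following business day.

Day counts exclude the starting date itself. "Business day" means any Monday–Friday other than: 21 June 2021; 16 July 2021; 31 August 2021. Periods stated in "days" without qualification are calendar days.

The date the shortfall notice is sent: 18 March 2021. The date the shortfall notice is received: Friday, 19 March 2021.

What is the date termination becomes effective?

Adding 21 calendar days to 19 March 2021 gives 9 April 2021, which is the last day of the make-up period.
The last day of the waiting period: counting 12 business days from Friday, 9 April 2021 (Apr 12, Apr 13, Apr 14, Apr 15, …, Apr 23, Apr 26, Apr 27, skipping weekends) reaches Tuesday, 27 April 2021.
Adding 46 calendar days to 27 April 2021 gives 12 June 2021, which is the last day of the response period.
The date termination becomes effective: 12 June 2021 + 45 days = 27 July 2021. 27 July 2021 is a Tuesday and is not a listed holiday, so no roll-forward applies.

27 July 2021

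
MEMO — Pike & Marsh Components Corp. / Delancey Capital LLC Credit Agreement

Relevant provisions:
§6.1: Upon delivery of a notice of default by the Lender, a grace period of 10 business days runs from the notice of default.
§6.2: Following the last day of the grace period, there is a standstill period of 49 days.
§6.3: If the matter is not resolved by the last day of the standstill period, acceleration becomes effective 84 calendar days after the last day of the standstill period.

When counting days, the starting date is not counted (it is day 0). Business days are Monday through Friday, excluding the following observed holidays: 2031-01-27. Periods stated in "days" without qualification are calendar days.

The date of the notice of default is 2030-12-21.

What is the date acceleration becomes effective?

The last day of the grace period: 10 business days after Saturday, 2030-12-21, skipping weekends — Dec 23, Dec 24, Dec 25, Dec 26, Dec 27, Dec 30, Dec 31, Jan 1, Jan 2, Jan 3 — lands on Friday, 2031-01-03.
The last day of the standstill period: 49 calendar days after 2031-01-03 is 2031-02-21.
Adding 84 calendar days to 2031-02-21 gives 2031-05-16, which is the date acceleration becomes effective.

2031-05-16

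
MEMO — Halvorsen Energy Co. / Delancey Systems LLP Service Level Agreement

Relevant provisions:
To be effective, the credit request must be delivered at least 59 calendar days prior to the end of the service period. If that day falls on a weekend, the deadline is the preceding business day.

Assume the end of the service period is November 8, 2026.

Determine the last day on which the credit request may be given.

November 8, 2026 minus 59 days is September 10, 2026. That is a Thursday, so no adjustment is needed.

September 10, 2026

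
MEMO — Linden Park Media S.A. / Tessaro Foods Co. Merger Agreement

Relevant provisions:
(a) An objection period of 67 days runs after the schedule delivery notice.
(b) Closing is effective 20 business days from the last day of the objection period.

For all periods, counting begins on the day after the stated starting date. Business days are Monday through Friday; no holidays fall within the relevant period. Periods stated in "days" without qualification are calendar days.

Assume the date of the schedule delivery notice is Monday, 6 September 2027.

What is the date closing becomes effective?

10 December 2027

The last day of the objection period: 6 September 2027 + 67 days = 12 November 2027.
The date closing becomes effective: counting 20 business days from Friday, 12 November 2027 (Nov 15, Nov 16, Nov 17, Nov 18, …, Dec 8, Dec 9, Dec 10, skipping weekends) reaches Friday, 10 December 2027.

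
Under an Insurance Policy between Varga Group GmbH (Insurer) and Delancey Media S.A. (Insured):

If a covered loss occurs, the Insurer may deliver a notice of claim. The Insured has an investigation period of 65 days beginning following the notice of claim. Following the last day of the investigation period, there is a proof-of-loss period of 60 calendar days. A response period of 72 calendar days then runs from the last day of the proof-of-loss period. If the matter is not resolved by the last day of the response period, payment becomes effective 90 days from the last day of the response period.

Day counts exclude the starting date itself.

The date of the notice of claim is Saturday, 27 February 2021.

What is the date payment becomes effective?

Adding 65 calendar days to 27 February 2021 gives 3 May 2021, which is the last day of the investigation period.
The last day of the proof-of-loss period: 3 May 2021 + 60 days = 2 July 2021.
The last day of the response period: 72 calendar days after 2 July 2021 is 12 September 2021.
The date payment becomes effective: 12 September 2021 + 90 days = 11 December 2021.

11 December 2021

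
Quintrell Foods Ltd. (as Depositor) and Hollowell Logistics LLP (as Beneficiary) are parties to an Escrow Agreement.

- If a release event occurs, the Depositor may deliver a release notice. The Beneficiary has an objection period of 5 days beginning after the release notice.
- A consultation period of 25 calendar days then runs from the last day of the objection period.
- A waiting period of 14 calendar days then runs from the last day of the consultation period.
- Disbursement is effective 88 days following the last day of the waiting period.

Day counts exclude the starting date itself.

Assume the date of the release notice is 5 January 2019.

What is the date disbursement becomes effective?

17 May 2019

Adding 5 calendar days to 5 January 2019 gives 10 January 2019, which is the last day of the objection period.
The last day of the consultation period: 25 calendar days after 10 January 2019 is 4 February 2019.
The last day of the waiting period: 4 February 2019 + 14 days = 18 February 2019.
The date disbursement becomes effective: 88 calendar days after 18 February 2019 is 17 May 2019.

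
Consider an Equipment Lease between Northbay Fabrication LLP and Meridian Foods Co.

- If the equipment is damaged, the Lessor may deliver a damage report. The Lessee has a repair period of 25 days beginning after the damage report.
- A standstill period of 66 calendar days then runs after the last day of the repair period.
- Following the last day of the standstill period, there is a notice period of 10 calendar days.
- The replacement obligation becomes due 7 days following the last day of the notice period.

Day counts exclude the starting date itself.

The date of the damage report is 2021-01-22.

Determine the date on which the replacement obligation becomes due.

The last day of the repair period: 2021-01-22 + 25 days = 2021-02-16.
Adding 66 calendar days to 2021-02-16 gives 2021-04-23, which is the last day of the standstill period.
The last day of the notice period: 10 calendar days after 2021-04-23 is 2021-05-03.
The date on which the replacement obligation becomes due: 7 calendar days after 2021-05-03 is 2021-05-10.

2021-05-10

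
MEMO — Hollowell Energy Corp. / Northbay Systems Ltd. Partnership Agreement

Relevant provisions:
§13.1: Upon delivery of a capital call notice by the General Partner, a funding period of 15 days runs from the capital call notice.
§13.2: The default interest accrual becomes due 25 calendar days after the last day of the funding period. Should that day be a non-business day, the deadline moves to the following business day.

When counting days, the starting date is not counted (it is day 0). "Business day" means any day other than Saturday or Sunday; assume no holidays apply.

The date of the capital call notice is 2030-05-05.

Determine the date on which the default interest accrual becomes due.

2030-06-14

The last day of the funding period: 2030-05-05 + 15 days = 2030-05-20.
The date on which the default interest accrual becomes due: 25 calendar days after 2030-05-20 is 2030-06-14. 2030-06-14 is a Friday, so no roll-forward applies.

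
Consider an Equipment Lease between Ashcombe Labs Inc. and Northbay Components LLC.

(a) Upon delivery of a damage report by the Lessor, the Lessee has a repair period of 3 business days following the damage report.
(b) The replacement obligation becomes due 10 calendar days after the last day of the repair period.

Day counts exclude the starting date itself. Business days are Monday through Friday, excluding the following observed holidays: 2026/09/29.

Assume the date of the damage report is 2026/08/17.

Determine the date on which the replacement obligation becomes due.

The last day of the repair period: 3 business days after Monday, 2026/08/17, skipping weekends — Aug 18, Aug 19, Aug 20 — lands on Thursday, 2026/08/20.
Adding 10 calendar days to 2026/08/20 gives 2026/08/30, which is the date on which the replacement obligation becomes due.

2026/08/30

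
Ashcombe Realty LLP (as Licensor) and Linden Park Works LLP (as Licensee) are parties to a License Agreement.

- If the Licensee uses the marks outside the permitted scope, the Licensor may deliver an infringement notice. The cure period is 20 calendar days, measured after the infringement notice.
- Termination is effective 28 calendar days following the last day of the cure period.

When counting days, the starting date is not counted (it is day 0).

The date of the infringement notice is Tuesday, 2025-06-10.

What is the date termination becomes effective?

2025-07-28

Adding 20 calendar days to 2025-06-10 gives 2025-06-30, which is the last day of the cure period.
The date termination becomes effective: 2025-06-30 + 28 days = 2025-07-28.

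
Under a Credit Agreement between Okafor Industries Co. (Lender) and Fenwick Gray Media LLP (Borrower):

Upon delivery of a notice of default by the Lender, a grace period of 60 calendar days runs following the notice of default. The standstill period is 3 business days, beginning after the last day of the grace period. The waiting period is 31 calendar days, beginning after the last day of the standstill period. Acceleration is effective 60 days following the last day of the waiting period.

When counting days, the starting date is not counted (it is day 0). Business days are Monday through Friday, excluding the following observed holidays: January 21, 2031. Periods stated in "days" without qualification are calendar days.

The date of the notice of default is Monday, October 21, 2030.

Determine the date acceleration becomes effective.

March 26, 2031

The last day of the grace period: October 21, 2030 + 60 days = December 20, 2030.
The last day of the standstill period: counting 3 business days from Friday, December 20, 2030 (Dec 23, Dec 24, Dec 25, skipping weekends) reaches Wednesday, December 25, 2030.
Adding 31 calendar days to December 25, 2030 gives January 25, 2031, which is the last day of the waiting period.
The date acceleration becomes effective: January 25, 2031 + 60 days = March 26, 2031.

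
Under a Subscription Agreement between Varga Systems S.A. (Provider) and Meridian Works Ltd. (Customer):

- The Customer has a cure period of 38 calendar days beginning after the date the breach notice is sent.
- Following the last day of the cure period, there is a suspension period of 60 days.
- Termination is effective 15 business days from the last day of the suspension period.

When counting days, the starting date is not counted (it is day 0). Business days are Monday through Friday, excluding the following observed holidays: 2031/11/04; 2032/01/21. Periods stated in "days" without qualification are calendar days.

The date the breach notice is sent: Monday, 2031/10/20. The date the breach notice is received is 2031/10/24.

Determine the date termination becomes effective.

2032/02/16

Adding 38 calendar days to 2031/10/20 gives 2031/11/27, which is the last day of the cure period.
Adding 60 calendar days to 2031/11/27 gives 2032/01/26, which is the last day of the suspension period.
The date termination becomes effective: 15 business days after Monday, 2032/01/26, skipping weekends — Jan 27, Jan 28, Jan 29, Jan 30, …, Feb 12, Feb 13, Feb 16 — lands on Monday, 2032/02/16.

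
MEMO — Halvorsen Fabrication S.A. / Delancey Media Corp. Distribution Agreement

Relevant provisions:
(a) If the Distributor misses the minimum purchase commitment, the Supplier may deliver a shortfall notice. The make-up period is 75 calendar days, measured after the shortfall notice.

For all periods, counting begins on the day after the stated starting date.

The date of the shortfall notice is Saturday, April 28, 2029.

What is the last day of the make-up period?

July 12, 2029

The last day of the make-up period: April 28, 2029 + 75 days = July 12, 2029.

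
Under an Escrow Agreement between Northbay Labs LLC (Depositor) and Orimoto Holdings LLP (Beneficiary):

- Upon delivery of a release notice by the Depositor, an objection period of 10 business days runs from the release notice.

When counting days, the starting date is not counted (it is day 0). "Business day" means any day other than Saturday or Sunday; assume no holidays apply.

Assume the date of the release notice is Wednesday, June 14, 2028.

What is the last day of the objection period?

June 28, 2028

The last day of the objection period: counting 10 business days from Wednesday, June 14, 2028 (Jun 15, Jun 16, Jun 19, Jun 20, Jun 21, Jun 22, Jun 23, Jun 26, Jun 27, Jun 28, skipping weekends) reaches Wednesday, June 28, 2028.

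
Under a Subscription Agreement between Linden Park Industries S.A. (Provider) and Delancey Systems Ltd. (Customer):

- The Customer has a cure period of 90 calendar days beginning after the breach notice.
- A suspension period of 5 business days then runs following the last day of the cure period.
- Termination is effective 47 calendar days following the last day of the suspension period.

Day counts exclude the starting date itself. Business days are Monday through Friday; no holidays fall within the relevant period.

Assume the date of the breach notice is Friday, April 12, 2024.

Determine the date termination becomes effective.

September 3, 2024

The last day of the cure period: 90 calendar days after April 12, 2024 is July 11, 2024.
The last day of the suspension period: 5 business days after Thursday, July 11, 2024, skipping weekends — Jul 12, Jul 15, Jul 16, Jul 17, Jul 18 — lands on Thursday, July 18, 2024.
The date termination becomes effective: 47 calendar days after July 18, 2024 is September 3, 2024.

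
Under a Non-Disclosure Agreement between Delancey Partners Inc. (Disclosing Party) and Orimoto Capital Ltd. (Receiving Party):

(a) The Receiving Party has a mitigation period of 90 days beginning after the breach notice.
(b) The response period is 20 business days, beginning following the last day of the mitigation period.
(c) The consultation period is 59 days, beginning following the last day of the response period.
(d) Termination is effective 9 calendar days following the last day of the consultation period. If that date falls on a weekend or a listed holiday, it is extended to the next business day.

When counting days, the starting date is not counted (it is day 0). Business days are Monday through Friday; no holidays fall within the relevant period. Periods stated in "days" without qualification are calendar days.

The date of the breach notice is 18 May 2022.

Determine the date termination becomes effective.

The last day of the mitigation period: 18 May 2022 + 90 days = 16 August 2022.
The last day of the response period: 20 business days after Tuesday, 16 August 2022, skipping weekends — Aug 17, Aug 18, Aug 19, Aug 22, …, Sep 9, Sep 12, Sep 13 — lands on Tuesday, 13 September 2022.
The last day of the consultation period: 13 September 2022 + 59 days = 11 November 2022.
The date termination becomes effective: 11 November 2022 + 9 days = 20 November 2022. That falls on a Sunday, so it rolls to the next business day, Monday, 21 November 2022.

21 November 2022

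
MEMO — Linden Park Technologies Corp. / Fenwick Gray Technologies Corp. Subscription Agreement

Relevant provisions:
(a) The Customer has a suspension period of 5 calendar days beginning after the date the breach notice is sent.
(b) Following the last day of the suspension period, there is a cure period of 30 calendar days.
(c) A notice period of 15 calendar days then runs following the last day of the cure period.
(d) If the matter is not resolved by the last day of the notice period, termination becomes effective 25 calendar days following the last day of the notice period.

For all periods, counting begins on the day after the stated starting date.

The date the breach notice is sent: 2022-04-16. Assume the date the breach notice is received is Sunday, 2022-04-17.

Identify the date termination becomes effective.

The last day of the suspension period: 2022-04-16 + 5 days = 2022-04-21.
Adding 30 calendar days to 2022-04-21 gives 2022-05-21, which is the last day of the cure period.
The last day of the notice period: 15 calendar days after 2022-05-21 is 2022-06-05.
Adding 25 calendar days to 2022-06-05 gives 2022-06-30, which is the date termination becomes effective.

2022-06-30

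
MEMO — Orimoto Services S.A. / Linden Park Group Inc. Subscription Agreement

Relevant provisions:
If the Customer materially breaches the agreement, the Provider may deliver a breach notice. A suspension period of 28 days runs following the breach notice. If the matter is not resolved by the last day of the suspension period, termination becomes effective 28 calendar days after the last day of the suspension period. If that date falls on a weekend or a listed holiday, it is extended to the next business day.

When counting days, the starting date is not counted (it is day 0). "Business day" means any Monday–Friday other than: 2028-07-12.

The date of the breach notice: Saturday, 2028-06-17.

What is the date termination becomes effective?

2028-08-14

The last day of the suspension period: 2028-06-17 + 28 days = 2028-07-15.
The date termination becomes effective: 2028-07-15 + 28 days = 2028-08-12. That falls on a Saturday, so it rolls to the next business day, Monday, 2028-08-14.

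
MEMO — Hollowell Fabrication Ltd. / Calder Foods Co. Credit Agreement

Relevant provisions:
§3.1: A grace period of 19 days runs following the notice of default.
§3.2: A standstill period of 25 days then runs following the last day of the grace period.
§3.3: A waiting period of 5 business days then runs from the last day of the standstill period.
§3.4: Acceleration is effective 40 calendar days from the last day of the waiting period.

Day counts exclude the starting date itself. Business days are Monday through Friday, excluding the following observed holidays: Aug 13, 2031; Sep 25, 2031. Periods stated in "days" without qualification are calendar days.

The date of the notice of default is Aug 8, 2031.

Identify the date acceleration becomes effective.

Nov 8, 2031

Adding 19 calendar days to Aug 8, 2031 gives Aug 27, 2031, which is the last day of the grace period.
The last day of the standstill period: 25 calendar days after Aug 27, 2031 is Sep 21, 2031.
The last day of the waiting period: 5 business days after Sunday, Sep 21, 2031, skipping weekends and the listed holiday on Sep 25 — Sep 22, Sep 23, Sep 24, Sep 26, Sep 29 — lands on Monday, Sep 29, 2031.
Adding 40 calendar days to Sep 29, 2031 gives Nov 8, 2031, which is the date acceleration becomes effective.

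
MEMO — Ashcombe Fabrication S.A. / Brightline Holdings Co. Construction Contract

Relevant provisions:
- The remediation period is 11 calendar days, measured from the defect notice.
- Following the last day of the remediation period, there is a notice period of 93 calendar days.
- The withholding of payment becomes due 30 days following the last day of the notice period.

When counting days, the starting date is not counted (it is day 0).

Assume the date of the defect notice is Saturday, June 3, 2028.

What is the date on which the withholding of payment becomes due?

October 15, 2028

Adding 11 calendar days to June 3, 2028 gives June 14, 2028, which is the last day of the remediation period.
Adding 93 calendar days to June 14, 2028 gives September 15, 2028, which is the last day of the notice period.
The date on which the withholding of payment becomes due: 30 calendar days after September 15, 2028 is October 15, 2028.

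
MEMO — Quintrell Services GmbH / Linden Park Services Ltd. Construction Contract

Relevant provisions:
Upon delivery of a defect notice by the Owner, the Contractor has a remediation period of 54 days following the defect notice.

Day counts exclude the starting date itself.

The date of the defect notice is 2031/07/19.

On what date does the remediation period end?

Adding 54 calendar days to 2031/07/19 gives 2031/09/11, which is the last day of the remediation period.

2031/09/11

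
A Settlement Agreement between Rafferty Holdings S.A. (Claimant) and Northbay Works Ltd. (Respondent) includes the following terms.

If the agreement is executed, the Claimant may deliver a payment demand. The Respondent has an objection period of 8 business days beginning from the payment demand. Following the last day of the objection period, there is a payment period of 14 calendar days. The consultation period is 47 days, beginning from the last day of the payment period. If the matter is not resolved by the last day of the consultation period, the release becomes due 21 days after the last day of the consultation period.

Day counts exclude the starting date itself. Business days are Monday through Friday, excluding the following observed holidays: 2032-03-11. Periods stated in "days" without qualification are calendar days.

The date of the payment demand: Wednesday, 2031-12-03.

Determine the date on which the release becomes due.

From Wednesday, 2031-12-03, 8 business days (Dec 4, Dec 5, Dec 8, Dec 9, Dec 10, Dec 11, Dec 12, Dec 15, skipping weekends) brings us to Monday, 2031-12-15, which is the last day of the objection period.
The last day of the payment period: 14 calendar days after 2031-12-15 is 2031-12-29.
Adding 47 calendar days to 2031-12-29 gives 2032-02-14, which is the last day of the consultation period.
The date on which the release becomes due: 21 calendar days after 2032-02-14 is 2032-03-06.

2032-03-06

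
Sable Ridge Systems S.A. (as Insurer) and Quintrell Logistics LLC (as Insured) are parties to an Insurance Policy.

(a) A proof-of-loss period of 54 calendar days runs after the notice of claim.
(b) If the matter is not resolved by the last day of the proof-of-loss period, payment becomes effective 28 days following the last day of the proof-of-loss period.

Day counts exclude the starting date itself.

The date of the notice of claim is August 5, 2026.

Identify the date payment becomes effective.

October 26, 2026

The last day of the proof-of-loss period: 54 calendar days after August 5, 2026 is September 28, 2026.
Adding 28 calendar days to September 28, 2026 gives October 26, 2026, which is the date payment becomes effective.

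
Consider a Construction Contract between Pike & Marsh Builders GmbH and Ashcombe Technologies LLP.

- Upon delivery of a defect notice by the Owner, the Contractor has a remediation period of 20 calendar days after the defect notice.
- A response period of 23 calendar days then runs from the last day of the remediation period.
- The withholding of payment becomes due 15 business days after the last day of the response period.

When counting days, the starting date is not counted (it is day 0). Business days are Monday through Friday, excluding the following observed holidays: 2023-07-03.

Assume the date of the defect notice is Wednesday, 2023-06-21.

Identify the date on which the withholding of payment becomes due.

2023-08-24

The last day of the remediation period: 20 calendar days after 2023-06-21 is 2023-07-11.
The last day of the response period: 2023-07-11 + 23 days = 2023-08-03.
The date on which the withholding of payment becomes due: 15 business days after Thursday, 2023-08-03, skipping weekends — Aug 4, Aug 7, Aug 8, Aug 9, …, Aug 22, Aug 23, Aug 24 — lands on Thursday, 2023-08-24.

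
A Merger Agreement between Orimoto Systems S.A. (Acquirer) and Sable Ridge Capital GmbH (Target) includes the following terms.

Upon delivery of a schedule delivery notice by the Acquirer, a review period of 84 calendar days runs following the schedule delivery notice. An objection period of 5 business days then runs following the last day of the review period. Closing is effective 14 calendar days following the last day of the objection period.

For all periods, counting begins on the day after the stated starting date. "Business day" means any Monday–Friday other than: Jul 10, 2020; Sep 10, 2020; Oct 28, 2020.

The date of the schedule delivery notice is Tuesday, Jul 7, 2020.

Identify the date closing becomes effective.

Oct 20, 2020

Adding 84 calendar days to Jul 7, 2020 gives Sep 29, 2020, which is the last day of the review period.
The last day of the objection period: 5 business days after Tuesday, Sep 29, 2020, skipping weekends — Sep 30, Oct 1, Oct 2, Oct 5, Oct 6 — lands on Tuesday, Oct 6, 2020.
The date closing becomes effective: 14 calendar days after Oct 6, 2020 is Oct 20, 2020.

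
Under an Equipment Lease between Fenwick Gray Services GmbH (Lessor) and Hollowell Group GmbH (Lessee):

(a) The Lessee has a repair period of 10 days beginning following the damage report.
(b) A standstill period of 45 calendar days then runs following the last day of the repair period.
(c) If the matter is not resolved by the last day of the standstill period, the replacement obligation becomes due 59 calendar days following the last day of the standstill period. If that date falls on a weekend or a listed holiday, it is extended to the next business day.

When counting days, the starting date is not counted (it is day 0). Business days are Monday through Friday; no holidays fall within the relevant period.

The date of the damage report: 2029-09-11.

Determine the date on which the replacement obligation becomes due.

2030-01-03

The last day of the repair period: 10 calendar days after 2029-09-11 is 2029-09-21.
The last day of the standstill period: 45 calendar days after 2029-09-21 is 2029-11-05.
Adding 59 calendar days to 2029-11-05 gives 2030-01-03, which is the date on which the replacement obligation becomes due. 2030-01-03 is a Thursday, so no roll-forward applies.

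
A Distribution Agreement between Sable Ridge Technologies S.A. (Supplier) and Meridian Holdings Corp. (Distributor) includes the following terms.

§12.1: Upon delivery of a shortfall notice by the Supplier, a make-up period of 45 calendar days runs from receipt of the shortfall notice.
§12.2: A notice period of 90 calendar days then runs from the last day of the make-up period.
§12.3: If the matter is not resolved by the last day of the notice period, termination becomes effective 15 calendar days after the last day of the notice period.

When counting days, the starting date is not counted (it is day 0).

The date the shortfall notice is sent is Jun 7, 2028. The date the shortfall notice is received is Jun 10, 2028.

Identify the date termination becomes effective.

Adding 45 calendar days to Jun 10, 2028 gives Jul 25, 2028, which is the last day of the make-up period.
The last day of the notice period: Jul 25, 2028 + 90 days = Oct 23, 2028.
The date termination becomes effective: 15 calendar days after Oct 23, 2028 is Nov 7, 2028.

Nov 7, 2028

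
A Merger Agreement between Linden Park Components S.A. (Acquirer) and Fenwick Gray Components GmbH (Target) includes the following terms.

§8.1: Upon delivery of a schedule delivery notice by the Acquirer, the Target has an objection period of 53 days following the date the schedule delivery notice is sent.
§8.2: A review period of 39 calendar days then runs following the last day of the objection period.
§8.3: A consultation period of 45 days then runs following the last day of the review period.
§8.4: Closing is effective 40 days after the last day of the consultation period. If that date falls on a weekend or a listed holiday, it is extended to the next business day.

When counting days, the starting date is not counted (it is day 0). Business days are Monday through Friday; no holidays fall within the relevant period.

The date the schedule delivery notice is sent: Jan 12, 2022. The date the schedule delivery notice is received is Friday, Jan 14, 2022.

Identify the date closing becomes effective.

Jul 8, 2022

The last day of the objection period: 53 calendar days after Jan 12, 2022 is Mar 6, 2022.
The last day of the review period: 39 calendar days after Mar 6, 2022 is Apr 14, 2022.
The last day of the consultation period: Apr 14, 2022 + 45 days = May 29, 2022.
The date closing becomes effective: May 29, 2022 + 40 days = Jul 8, 2022. Jul 8, 2022 is a Friday, so no roll-forward applies.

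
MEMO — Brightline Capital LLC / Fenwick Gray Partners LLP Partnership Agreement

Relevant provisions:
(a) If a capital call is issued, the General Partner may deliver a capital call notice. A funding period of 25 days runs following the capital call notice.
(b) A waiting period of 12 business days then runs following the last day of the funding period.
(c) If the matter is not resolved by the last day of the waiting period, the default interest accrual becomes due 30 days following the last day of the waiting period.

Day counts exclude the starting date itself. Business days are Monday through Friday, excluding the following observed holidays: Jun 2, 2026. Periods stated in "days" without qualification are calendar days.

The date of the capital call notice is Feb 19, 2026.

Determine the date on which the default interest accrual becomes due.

May 1, 2026

The last day of the funding period: Feb 19, 2026 + 25 days = Mar 16, 2026.
The last day of the waiting period: 12 business days after Monday, Mar 16, 2026, skipping weekends — Mar 17, Mar 18, Mar 19, Mar 20, …, Mar 30, Mar 31, Apr 1 — lands on Wednesday, Apr 1, 2026.
The date on which the default interest accrual becomes due: 30 calendar days after Apr 1, 2026 is May 1, 2026.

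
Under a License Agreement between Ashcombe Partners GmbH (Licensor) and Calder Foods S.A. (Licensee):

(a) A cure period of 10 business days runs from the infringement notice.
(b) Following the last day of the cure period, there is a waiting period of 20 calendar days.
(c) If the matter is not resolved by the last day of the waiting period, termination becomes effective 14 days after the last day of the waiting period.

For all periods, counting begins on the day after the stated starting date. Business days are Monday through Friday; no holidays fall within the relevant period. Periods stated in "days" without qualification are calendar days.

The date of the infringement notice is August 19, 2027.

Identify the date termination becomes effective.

October 6, 2027

From Thursday, August 19, 2027, 10 business days (Aug 20, Aug 23, Aug 24, Aug 25, Aug 26, Aug 27, Aug 30, Aug 31, Sep 1, Sep 2, skipping weekends) brings us to Thursday, September 2, 2027, which is the last day of the cure period.
Adding 20 calendar days to September 2, 2027 gives September 22, 2027, which is the last day of the waiting period.
The date termination becomes effective: 14 calendar days after September 22, 2027 is October 6, 2027.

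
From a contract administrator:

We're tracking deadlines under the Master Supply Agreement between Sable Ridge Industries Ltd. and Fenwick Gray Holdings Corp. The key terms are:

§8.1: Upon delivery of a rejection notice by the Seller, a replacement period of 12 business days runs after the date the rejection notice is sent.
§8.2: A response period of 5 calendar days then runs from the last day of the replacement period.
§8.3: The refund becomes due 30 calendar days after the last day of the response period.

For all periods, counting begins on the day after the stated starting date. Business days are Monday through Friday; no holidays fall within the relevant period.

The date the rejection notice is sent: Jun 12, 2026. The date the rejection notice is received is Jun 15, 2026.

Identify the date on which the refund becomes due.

Aug 4, 2026

From Friday, Jun 12, 2026, 12 business days (Jun 15, Jun 16, Jun 17, Jun 18, …, Jun 26, Jun 29, Jun 30, skipping weekends) brings us to Tuesday, Jun 30, 2026, which is the last day of the replacement period.
Adding 5 calendar days to Jun 30, 2026 gives Jul 5, 2026, which is the last day of the response period.
Adding 30 calendar days to Jul 5, 2026 gives Aug 4, 2026, which is the date on which the refund becomes due.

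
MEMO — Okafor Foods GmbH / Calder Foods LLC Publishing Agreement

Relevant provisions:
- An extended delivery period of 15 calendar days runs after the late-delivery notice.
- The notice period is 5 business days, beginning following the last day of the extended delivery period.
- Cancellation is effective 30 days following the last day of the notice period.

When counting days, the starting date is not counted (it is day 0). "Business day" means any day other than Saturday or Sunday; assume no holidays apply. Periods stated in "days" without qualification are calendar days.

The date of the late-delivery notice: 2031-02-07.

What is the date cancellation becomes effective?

2031-03-30

The last day of the extended delivery period: 15 calendar days after 2031-02-07 is 2031-02-22.
The last day of the notice period: 5 business days after Saturday, 2031-02-22, skipping weekends — Feb 24, Feb 25, Feb 26, Feb 27, Feb 28 — lands on Friday, 2031-02-28.
The date cancellation becomes effective: 30 calendar days after 2031-02-28 is 2031-03-30.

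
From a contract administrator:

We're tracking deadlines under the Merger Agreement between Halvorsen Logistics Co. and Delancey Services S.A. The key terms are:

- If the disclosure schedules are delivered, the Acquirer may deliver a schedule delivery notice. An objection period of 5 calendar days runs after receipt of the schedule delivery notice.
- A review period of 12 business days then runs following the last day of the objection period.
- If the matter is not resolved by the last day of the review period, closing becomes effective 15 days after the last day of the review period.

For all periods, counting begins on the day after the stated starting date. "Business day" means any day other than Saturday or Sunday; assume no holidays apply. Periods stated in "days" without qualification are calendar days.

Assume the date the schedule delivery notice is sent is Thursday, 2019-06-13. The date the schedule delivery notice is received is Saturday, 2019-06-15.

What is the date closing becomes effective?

The last day of the objection period: 5 calendar days after 2019-06-15 is 2019-06-20.
From Thursday, 2019-06-20, 12 business days (Jun 21, Jun 24, Jun 25, Jun 26, …, Jul 4, Jul 5, Jul 8, skipping weekends) brings us to Monday, 2019-07-08, which is the last day of the review period.
Adding 15 calendar days to 2019-07-08 gives 2019-07-23, which is the date closing becomes effective.

2019-07-23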